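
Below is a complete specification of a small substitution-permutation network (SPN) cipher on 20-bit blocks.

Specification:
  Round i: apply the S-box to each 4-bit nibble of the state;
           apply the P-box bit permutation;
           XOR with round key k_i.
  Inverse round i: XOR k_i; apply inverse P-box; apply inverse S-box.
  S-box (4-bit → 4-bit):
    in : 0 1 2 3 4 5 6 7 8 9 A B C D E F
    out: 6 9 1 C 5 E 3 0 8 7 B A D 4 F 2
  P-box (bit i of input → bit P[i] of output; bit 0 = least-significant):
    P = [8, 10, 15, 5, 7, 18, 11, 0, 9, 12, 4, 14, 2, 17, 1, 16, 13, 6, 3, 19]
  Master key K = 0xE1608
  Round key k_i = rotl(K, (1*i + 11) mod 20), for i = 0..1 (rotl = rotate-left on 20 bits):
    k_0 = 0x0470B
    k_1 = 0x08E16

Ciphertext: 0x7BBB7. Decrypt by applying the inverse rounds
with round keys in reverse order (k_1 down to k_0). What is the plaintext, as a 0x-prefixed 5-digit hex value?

s_0 = ciphertext = 0x7BBB7
s_1 = InvRound(s_0, k_1) = 0x2BFAA
s_2 = InvRound(s_1, k_0) = 0x2FBC3

0x2FBC3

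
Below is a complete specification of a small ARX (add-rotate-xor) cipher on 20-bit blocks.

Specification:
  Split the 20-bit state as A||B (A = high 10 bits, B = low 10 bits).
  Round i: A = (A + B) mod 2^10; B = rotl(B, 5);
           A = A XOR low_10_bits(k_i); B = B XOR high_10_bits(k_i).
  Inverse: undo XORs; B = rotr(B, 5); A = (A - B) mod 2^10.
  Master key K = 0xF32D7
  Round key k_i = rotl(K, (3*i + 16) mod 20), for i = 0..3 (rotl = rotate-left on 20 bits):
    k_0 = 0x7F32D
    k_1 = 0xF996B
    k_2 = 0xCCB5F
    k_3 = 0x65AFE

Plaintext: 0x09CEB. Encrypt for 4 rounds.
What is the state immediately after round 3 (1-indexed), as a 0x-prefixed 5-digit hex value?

0xDB376

s_0 = plaintext = 0x09CEB
s_1 = Round(s_0, k_0) = 0x8FC9B
s_2 = Round(s_1, k_1) = 0xEC482
s_3 = Round(s_2, k_2) = 0xDB376
s_4 = Round(s_3, k_3) = 0x0734D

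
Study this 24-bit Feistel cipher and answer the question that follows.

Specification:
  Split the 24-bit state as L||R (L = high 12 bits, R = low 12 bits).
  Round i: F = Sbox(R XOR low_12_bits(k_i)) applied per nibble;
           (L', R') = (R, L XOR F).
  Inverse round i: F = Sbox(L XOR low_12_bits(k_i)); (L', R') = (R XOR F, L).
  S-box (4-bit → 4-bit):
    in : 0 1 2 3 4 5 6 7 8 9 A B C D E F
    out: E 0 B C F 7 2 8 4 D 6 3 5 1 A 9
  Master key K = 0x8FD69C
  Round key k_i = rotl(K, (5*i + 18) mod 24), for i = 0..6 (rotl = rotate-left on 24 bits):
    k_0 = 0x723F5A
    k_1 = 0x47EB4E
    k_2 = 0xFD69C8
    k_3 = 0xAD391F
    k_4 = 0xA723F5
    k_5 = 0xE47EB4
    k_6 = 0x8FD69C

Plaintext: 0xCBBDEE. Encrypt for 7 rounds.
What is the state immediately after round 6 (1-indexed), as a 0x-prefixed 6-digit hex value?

s_0 = plaintext = 0xCBBDEE
s_1 = Round(s_0, k_0) = 0xDEE784
s_2 = Round(s_1, k_1) = 0x7848B8
s_3 = Round(s_2, k_2) = 0x8B870A
s_4 = Round(s_3, k_3) = 0x70A2BF
s_5 = Round(s_4, k_4) = 0x2BF7FC
s_6 = Round(s_5, k_5) = 0x7FCF4B
s_7 = Round(s_6, k_6) = 0xF4BAE4

0x7FCF4B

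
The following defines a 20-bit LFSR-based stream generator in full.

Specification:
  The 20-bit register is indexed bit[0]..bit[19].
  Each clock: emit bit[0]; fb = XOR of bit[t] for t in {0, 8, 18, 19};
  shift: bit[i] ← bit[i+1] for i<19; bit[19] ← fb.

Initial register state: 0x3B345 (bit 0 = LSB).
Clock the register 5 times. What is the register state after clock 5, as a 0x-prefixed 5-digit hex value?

reg_0 = 0x3B345
clock 1: out=1, reg = 0x1D9A2
clock 2: out=0, reg = 0x8ECD1
clock 3: out=1, reg = 0x47668
clock 4: out=0, reg = 0xA3B34
clock 5: out=0, reg = 0x51D9A

0x51D9A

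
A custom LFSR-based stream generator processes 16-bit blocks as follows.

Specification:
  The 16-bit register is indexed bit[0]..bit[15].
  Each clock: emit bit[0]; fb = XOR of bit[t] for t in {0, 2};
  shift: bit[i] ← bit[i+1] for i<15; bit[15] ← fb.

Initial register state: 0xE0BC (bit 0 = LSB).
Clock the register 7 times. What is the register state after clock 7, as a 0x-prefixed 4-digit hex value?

reg_0 = 0xE0BC
clock 1: out=0, reg = 0xF05E
clock 2: out=0, reg = 0xF82F
clock 3: out=1, reg = 0x7C17
clock 4: out=1, reg = 0x3E0B
clock 5: out=1, reg = 0x9F05
clock 6: out=1, reg = 0x4F82
clock 7: out=0, reg = 0x27C1

0x27C1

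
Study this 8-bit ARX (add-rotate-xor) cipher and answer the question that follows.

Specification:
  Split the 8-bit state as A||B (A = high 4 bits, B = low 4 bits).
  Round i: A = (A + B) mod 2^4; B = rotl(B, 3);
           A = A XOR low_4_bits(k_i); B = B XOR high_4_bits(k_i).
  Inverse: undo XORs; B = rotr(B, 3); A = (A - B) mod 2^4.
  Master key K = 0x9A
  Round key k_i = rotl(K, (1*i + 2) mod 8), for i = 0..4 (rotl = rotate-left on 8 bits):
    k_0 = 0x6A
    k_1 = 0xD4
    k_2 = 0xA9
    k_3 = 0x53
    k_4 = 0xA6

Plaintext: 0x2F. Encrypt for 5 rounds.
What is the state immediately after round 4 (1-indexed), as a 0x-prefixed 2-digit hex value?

0x94

s_0 = plaintext = 0x2F
s_1 = Round(s_0, k_0) = 0xB9
s_2 = Round(s_1, k_1) = 0x01
s_3 = Round(s_2, k_2) = 0x82
s_4 = Round(s_3, k_3) = 0x94
s_5 = Round(s_4, k_4) = 0xB8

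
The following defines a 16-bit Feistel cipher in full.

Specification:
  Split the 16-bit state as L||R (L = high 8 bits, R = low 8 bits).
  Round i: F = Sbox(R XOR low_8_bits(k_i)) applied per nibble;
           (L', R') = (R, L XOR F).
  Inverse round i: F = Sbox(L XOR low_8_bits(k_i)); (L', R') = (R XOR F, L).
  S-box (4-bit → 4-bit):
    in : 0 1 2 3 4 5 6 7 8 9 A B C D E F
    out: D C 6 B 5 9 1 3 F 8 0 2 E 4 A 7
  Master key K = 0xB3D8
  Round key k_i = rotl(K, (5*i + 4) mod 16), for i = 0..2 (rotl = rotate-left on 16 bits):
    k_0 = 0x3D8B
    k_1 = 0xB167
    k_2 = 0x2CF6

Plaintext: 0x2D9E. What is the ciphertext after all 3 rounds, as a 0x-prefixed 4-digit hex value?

s_0 = plaintext = 0x2D9E
s_1 = Round(s_0, k_0) = 0x9EE4
s_2 = Round(s_1, k_1) = 0xE465
s_3 = Round(s_2, k_2) = 0x656F

0x656F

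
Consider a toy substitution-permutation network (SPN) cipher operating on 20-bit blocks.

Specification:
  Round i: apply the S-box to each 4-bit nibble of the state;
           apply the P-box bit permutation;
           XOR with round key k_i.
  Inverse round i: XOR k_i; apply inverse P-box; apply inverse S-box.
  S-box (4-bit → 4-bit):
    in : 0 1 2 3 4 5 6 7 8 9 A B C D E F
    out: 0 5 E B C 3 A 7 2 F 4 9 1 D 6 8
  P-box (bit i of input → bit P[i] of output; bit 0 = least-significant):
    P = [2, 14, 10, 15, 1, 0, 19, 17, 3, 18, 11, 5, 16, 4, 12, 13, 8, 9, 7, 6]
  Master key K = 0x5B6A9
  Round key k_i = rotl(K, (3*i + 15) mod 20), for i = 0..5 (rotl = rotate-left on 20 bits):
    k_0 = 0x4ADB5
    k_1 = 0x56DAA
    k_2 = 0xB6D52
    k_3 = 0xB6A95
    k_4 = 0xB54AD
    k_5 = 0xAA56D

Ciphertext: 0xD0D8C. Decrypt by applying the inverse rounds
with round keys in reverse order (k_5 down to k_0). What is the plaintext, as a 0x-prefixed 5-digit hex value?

0x595FE

s_0 = ciphertext = 0xD0D8C
s_1 = InvRound(s_0, k_5) = 0x4B26F
s_2 = InvRound(s_1, k_4) = 0x2B8D2
s_3 = InvRound(s_2, k_3) = 0x61073
s_4 = InvRound(s_3, k_2) = 0xCD2EE
s_5 = InvRound(s_4, k_1) = 0x3DAAD
s_6 = InvRound(s_5, k_0) = 0x595FE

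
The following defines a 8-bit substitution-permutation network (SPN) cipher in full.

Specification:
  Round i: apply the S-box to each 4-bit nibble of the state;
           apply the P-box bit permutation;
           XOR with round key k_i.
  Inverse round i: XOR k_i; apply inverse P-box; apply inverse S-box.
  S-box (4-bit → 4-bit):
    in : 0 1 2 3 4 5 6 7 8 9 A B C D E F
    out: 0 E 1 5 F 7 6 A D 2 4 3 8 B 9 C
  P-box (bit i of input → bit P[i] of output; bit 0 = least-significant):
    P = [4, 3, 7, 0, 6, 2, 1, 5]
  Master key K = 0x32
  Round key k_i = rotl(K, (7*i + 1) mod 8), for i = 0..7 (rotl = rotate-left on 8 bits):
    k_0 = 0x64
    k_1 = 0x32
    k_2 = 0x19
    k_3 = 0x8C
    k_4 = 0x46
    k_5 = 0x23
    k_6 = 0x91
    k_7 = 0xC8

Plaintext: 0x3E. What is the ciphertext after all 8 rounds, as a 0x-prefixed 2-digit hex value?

s_0 = plaintext = 0x3E
s_1 = Round(s_0, k_0) = 0x37
s_2 = Round(s_1, k_1) = 0x79
s_3 = Round(s_2, k_2) = 0x35
s_4 = Round(s_3, k_3) = 0x56
s_5 = Round(s_4, k_4) = 0x88
s_6 = Round(s_5, k_5) = 0xD0
s_7 = Round(s_6, k_6) = 0xF5
s_8 = Round(s_7, k_7) = 0x72

0x72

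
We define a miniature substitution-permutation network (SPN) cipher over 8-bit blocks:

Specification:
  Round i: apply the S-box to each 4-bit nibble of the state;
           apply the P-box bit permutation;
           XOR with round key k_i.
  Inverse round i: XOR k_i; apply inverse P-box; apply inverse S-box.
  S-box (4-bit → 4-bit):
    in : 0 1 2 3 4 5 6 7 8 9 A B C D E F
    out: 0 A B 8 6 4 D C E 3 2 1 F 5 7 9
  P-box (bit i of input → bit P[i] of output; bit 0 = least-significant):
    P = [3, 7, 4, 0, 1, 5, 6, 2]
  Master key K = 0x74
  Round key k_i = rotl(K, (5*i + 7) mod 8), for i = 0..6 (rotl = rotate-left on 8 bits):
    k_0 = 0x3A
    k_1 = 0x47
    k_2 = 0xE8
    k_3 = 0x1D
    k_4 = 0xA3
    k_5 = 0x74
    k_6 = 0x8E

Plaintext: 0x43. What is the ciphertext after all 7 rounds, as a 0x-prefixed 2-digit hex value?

0x59

s_0 = plaintext = 0x43
s_1 = Round(s_0, k_0) = 0x5B
s_2 = Round(s_1, k_1) = 0x0F
s_3 = Round(s_2, k_2) = 0xE1
s_4 = Round(s_3, k_3) = 0xFE
s_5 = Round(s_4, k_4) = 0x3D
s_6 = Round(s_5, k_5) = 0x68
s_7 = Round(s_6, k_6) = 0x59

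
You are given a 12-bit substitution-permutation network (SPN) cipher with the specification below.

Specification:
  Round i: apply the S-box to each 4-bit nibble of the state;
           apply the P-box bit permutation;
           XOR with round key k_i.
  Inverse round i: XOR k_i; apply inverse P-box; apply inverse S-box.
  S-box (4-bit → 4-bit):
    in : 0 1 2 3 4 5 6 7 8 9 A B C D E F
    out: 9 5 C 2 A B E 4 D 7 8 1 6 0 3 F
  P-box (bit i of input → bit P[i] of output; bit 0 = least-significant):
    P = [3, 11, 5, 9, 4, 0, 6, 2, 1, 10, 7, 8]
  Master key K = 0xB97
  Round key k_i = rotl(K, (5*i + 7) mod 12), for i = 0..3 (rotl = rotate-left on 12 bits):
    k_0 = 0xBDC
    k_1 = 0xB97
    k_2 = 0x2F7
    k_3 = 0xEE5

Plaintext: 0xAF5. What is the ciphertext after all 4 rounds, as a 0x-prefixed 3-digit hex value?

s_0 = plaintext = 0xAF5
s_1 = Round(s_0, k_0) = 0x081
s_2 = Round(s_1, k_1) = 0xAE9
s_3 = Round(s_2, k_2) = 0xBCE
s_4 = Round(s_3, k_3) = 0x6AE

0x6AE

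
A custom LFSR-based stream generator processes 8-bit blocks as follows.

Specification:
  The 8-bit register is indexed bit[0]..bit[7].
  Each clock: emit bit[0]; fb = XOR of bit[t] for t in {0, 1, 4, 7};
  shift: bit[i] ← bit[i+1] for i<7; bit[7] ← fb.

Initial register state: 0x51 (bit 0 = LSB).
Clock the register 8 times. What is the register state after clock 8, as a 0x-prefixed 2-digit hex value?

0x14

reg_0 = 0x51
clock 1: out=1, reg = 0x28
clock 2: out=0, reg = 0x14
clock 3: out=0, reg = 0x8A
clock 4: out=0, reg = 0x45
clock 5: out=1, reg = 0xA2
clock 6: out=0, reg = 0x51
clock 7: out=1, reg = 0x28
clock 8: out=0, reg = 0x14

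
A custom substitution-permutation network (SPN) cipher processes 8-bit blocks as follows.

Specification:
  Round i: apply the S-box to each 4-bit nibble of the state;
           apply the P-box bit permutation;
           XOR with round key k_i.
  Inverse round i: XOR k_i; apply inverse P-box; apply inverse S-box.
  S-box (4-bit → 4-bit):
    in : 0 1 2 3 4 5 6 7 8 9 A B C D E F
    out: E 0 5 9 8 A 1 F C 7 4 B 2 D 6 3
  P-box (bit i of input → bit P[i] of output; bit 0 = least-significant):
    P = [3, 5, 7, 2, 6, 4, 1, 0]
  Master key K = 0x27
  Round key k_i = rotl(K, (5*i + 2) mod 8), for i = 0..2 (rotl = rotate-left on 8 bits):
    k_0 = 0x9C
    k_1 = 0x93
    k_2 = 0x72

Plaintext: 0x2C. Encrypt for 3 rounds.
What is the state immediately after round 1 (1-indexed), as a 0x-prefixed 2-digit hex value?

0xFE

s_0 = plaintext = 0x2C
s_1 = Round(s_0, k_0) = 0xFE
s_2 = Round(s_1, k_1) = 0x63
s_3 = Round(s_2, k_2) = 0x3E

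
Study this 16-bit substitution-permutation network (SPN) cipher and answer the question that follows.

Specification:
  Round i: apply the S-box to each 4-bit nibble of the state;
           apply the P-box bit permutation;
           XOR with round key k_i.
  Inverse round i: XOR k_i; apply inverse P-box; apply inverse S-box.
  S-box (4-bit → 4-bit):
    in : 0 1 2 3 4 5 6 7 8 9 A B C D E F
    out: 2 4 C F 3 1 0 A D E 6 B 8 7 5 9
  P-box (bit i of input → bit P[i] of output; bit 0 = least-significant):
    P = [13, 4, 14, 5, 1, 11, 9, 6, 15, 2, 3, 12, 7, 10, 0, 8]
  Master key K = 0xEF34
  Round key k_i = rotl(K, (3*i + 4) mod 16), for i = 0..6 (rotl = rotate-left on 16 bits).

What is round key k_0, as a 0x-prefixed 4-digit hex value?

K = 0xEF34
k_0 = rotl(K, (3*0+4) mod 16) = rotl(K, 4) = 0xF34E

0xF34E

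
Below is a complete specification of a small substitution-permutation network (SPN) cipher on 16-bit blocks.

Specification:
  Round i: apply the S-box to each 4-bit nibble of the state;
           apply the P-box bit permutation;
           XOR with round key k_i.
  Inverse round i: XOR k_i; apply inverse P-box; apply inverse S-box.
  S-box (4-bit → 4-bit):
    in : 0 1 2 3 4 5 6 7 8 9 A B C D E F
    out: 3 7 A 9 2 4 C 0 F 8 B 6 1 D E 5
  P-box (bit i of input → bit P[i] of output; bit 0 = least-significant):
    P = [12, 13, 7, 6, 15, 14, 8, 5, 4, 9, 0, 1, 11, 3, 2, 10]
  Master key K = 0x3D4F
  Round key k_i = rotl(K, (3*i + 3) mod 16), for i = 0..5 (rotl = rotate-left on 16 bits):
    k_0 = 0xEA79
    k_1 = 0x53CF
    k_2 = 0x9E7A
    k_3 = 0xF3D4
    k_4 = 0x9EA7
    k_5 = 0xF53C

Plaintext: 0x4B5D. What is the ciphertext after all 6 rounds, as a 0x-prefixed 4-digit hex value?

s_0 = plaintext = 0x4B5D
s_1 = Round(s_0, k_0) = 0xF9B0
s_2 = Round(s_1, k_1) = 0x2AC9
s_3 = Round(s_2, k_2) = 0x1820
s_4 = Round(s_3, k_3) = 0x89EB
s_5 = Round(s_4, k_4) = 0xF309
s_6 = Round(s_5, k_5) = 0x3D6A

0x3D6A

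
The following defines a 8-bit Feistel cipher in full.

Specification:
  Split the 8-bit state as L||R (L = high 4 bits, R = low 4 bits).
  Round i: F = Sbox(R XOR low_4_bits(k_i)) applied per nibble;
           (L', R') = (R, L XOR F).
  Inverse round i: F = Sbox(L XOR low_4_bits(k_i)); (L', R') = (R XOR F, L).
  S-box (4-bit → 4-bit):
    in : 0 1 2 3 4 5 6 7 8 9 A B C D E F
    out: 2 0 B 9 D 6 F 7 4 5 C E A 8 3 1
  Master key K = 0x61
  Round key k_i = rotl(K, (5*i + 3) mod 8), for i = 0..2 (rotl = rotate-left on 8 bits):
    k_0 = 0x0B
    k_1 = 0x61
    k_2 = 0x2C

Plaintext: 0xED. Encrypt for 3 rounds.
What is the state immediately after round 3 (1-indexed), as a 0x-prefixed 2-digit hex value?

0xF8

s_0 = plaintext = 0xED
s_1 = Round(s_0, k_0) = 0xD1
s_2 = Round(s_1, k_1) = 0x1F
s_3 = Round(s_2, k_2) = 0xF8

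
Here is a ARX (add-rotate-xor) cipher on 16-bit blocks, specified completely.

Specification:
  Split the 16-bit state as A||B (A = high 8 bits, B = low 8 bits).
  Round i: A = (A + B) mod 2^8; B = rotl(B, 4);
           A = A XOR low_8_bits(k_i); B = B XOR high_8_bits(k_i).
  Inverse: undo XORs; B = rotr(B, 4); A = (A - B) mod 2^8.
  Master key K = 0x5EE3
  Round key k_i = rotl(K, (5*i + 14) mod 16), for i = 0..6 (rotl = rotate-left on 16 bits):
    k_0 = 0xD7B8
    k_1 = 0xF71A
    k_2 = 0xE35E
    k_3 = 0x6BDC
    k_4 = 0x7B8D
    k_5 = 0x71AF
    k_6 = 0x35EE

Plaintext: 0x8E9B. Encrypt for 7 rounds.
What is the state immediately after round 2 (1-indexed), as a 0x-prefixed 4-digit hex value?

0xE511

s_0 = plaintext = 0x8E9B
s_1 = Round(s_0, k_0) = 0x916E
s_2 = Round(s_1, k_1) = 0xE511
s_3 = Round(s_2, k_2) = 0xA8F2
s_4 = Round(s_3, k_3) = 0x4644
s_5 = Round(s_4, k_4) = 0x073F
s_6 = Round(s_5, k_5) = 0xE982
s_7 = Round(s_6, k_6) = 0x851D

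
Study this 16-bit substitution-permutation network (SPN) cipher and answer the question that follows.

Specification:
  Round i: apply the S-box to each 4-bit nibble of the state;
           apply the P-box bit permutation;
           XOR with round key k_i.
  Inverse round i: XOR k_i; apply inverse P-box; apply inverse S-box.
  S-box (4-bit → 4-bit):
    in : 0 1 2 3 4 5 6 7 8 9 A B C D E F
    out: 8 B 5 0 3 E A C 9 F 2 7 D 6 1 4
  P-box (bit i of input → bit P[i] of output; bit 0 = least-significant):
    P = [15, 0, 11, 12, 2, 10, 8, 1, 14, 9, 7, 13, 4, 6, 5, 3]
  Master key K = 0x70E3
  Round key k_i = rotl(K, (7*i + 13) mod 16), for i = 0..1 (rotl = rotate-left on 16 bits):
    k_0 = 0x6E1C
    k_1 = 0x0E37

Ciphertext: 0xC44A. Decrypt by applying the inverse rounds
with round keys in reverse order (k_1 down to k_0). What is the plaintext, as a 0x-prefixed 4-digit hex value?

s_0 = ciphertext = 0xC44A
s_1 = InvRound(s_0, k_1) = 0x94EB
s_2 = InvRound(s_1, k_0) = 0xB989

0xB989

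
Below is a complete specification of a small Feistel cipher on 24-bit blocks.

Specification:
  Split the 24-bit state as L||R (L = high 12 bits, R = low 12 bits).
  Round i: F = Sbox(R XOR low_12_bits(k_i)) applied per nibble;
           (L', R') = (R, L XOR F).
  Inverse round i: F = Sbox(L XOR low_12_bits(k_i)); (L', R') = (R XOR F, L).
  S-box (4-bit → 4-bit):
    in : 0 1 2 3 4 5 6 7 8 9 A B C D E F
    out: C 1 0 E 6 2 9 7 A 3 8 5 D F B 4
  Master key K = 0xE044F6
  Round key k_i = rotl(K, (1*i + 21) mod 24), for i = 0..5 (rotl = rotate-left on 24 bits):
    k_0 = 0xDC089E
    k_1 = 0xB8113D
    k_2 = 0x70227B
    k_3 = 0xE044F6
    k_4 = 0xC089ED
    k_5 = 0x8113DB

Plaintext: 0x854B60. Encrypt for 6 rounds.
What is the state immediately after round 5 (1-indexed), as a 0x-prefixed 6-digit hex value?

0xF2D4D6

s_0 = plaintext = 0x854B60
s_1 = Round(s_0, k_0) = 0xB6061F
s_2 = Round(s_1, k_1) = 0x61FC60
s_3 = Round(s_2, k_2) = 0xC60D0A
s_4 = Round(s_3, k_3) = 0xD0AF2D
s_5 = Round(s_4, k_4) = 0xF2D4D6
s_6 = Round(s_5, k_5) = 0x4D68E2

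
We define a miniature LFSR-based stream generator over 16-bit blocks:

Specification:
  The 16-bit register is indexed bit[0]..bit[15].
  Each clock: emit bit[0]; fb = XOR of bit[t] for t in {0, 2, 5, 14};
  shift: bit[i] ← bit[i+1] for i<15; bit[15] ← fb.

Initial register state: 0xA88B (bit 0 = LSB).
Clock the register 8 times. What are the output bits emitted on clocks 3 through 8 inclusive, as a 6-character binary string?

reg_0 = 0xA88B
clock 1: out=1, reg = 0xD445
clock 2: out=1, reg = 0xEA22
clock 3: out=0, reg = 0x7511
clock 4: out=1, reg = 0x3A88
clock 5: out=0, reg = 0x1D44
clock 6: out=0, reg = 0x8EA2
clock 7: out=0, reg = 0xC751
clock 8: out=1, reg = 0x63A8

010001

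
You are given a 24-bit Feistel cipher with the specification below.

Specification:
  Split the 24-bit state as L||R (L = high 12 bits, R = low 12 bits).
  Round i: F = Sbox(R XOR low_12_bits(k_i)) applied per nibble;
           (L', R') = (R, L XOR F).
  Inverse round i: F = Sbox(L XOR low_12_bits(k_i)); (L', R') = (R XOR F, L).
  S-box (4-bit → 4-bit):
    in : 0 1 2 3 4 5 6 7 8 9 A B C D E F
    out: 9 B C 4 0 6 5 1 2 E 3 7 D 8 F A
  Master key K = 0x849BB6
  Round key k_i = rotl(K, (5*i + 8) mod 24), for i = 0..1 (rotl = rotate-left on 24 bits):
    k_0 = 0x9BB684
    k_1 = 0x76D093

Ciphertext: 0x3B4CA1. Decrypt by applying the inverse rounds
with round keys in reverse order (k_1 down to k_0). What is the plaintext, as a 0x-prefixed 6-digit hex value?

s_0 = ciphertext = 0x3B4CA1
s_1 = InvRound(s_0, k_1) = 0x8603B4
s_2 = InvRound(s_1, k_0) = 0xC44860

0xC44860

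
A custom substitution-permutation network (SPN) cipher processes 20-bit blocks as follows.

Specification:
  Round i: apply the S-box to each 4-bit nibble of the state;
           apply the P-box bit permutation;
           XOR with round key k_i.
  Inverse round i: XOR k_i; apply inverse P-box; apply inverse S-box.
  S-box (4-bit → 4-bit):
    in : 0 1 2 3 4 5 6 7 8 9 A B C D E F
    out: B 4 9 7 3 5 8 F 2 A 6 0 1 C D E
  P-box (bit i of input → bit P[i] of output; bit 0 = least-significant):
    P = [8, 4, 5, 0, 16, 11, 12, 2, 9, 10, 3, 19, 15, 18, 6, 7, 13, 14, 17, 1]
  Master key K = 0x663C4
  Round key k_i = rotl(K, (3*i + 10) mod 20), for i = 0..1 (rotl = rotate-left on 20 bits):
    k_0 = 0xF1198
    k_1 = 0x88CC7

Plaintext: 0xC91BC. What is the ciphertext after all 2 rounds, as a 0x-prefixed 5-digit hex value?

s_0 = plaintext = 0xC91BC
s_1 = Round(s_0, k_0) = 0xB3010
s_2 = Round(s_1, k_1) = 0x41B96

0x41B96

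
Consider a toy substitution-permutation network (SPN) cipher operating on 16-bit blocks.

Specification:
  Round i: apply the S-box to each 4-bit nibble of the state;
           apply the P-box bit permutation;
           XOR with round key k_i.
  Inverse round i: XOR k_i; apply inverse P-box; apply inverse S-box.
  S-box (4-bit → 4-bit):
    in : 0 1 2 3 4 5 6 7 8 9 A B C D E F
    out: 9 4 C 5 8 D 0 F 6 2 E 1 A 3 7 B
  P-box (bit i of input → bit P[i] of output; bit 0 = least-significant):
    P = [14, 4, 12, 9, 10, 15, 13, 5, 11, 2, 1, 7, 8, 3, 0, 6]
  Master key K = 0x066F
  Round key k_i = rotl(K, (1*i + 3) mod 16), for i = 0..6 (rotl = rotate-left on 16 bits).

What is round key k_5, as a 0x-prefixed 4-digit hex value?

K = 0x066F
k_0 = rotl(K, (1*0+3) mod 16) = rotl(K, 3) = 0x3378
k_1 = rotl(K, (1*1+3) mod 16) = rotl(K, 4) = 0x66F0
k_2 = rotl(K, (1*2+3) mod 16) = rotl(K, 5) = 0xCDE0
k_3 = rotl(K, (1*3+3) mod 16) = rotl(K, 6) = 0x9BC1
k_4 = rotl(K, (1*4+3) mod 16) = rotl(K, 7) = 0x3783
k_5 = rotl(K, (1*5+3) mod 16) = rotl(K, 8) = 0x6F06

0x6F06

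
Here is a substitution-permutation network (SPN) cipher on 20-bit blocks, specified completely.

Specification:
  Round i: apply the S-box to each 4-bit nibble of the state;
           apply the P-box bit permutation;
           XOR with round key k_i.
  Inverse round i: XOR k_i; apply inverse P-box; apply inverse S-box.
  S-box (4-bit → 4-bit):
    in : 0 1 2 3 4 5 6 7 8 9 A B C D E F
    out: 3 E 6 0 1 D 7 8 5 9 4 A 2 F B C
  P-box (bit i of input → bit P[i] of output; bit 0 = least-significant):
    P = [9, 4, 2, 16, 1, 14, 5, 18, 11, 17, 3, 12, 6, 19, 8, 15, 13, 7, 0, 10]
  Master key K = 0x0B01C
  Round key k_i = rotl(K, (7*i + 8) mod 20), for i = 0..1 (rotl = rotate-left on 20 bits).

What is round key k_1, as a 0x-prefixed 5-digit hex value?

K = 0x0B01C
k_0 = rotl(K, (7*0+8) mod 20) = rotl(K, 8) = 0x01C0B
k_1 = rotl(K, (7*1+8) mod 20) = rotl(K, 15) = 0xE0580

0xE0580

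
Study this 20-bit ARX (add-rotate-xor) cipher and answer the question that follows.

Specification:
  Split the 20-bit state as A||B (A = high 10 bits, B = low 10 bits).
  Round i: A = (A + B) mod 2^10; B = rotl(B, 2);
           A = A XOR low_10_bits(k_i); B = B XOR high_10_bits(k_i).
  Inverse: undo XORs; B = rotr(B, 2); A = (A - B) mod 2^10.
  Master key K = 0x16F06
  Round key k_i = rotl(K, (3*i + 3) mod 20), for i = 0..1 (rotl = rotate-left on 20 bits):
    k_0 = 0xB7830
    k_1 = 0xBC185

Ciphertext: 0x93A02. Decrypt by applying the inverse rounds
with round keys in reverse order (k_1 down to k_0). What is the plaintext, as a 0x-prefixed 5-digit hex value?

0xE1E38

s_0 = ciphertext = 0x93A02
s_1 = InvRound(s_0, k_1) = 0x63E3C
s_2 = InvRound(s_1, k_0) = 0xE1E38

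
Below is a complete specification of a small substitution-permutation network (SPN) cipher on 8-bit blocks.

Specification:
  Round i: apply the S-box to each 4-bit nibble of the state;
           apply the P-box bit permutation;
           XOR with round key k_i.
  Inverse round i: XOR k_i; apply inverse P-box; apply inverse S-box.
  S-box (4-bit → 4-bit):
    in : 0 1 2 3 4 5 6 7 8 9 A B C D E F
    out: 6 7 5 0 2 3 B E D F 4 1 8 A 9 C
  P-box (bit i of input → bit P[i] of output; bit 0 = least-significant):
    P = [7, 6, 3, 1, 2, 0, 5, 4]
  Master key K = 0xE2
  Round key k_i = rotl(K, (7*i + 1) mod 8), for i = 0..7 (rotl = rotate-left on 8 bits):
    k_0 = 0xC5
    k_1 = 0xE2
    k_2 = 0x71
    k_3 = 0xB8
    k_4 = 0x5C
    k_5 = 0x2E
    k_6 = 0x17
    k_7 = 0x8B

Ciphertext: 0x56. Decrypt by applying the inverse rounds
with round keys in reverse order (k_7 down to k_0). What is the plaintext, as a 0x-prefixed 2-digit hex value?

s_0 = ciphertext = 0x56
s_1 = InvRound(s_0, k_7) = 0x61
s_2 = InvRound(s_1, k_6) = 0x8D
s_3 = InvRound(s_2, k_5) = 0x0E
s_4 = InvRound(s_3, k_4) = 0xCD
s_5 = InvRound(s_4, k_3) = 0x94
s_6 = InvRound(s_5, k_2) = 0x15
s_7 = InvRound(s_6, k_1) = 0x96
s_8 = InvRound(s_7, k_0) = 0xDD

0xDD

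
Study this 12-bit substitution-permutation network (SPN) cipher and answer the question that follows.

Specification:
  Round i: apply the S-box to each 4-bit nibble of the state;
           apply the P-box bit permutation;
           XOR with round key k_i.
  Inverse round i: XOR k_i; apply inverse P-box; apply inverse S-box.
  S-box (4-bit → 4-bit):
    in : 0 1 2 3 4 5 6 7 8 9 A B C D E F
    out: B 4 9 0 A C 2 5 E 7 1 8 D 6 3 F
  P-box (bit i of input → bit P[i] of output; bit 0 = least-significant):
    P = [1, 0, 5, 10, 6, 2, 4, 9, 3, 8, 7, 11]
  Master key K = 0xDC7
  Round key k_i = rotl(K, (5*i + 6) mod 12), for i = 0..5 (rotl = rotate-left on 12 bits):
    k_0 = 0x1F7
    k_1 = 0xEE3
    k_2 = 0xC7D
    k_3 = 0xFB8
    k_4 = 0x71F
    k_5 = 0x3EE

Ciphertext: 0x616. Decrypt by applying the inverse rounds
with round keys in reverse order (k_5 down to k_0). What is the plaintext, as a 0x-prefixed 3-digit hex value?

s_0 = ciphertext = 0x616
s_1 = InvRound(s_0, k_5) = 0x975
s_2 = InvRound(s_1, k_4) = 0x22C
s_3 = InvRound(s_2, k_3) = 0x8DB
s_4 = InvRound(s_3, k_2) = 0x16C
s_5 = InvRound(s_4, k_1) = 0xF40
s_6 = InvRound(s_5, k_0) = 0x58F

0x58F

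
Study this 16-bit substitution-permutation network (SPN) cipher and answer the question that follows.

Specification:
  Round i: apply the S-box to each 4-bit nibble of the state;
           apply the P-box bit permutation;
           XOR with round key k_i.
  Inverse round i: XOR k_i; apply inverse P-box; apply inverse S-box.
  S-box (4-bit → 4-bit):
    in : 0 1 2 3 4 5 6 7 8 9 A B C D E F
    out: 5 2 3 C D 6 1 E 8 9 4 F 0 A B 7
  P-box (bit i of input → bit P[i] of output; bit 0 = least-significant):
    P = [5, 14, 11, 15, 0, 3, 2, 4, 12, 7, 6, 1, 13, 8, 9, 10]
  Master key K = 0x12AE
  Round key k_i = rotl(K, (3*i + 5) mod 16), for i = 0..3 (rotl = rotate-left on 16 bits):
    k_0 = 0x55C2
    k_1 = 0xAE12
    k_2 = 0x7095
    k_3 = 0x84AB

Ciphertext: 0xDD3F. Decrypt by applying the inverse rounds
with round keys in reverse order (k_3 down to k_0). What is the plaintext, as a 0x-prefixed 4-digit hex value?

0x6A6D

s_0 = ciphertext = 0xDD3F
s_1 = InvRound(s_0, k_3) = 0x1235
s_2 = InvRound(s_1, k_2) = 0x01C2
s_3 = InvRound(s_2, k_1) = 0xB583
s_4 = InvRound(s_3, k_0) = 0x6A6D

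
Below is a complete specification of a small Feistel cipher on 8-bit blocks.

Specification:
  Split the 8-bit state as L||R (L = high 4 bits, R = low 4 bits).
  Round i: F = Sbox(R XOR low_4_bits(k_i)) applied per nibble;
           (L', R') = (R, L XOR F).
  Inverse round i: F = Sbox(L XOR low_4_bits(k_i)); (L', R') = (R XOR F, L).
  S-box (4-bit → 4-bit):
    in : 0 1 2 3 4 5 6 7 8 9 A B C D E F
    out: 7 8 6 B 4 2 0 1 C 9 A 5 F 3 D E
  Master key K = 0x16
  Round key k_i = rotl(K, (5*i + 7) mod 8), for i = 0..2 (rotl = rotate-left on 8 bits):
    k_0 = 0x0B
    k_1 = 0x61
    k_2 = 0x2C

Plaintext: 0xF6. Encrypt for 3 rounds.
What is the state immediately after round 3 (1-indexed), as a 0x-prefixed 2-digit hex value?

0x55

s_0 = plaintext = 0xF6
s_1 = Round(s_0, k_0) = 0x6C
s_2 = Round(s_1, k_1) = 0xC5
s_3 = Round(s_2, k_2) = 0x55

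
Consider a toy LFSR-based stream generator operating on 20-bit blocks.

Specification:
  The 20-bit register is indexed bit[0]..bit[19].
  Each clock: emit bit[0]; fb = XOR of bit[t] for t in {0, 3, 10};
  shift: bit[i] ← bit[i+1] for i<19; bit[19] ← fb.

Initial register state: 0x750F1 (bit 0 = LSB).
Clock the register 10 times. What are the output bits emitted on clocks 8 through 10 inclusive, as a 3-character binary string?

reg_0 = 0x750F1
clock 1: out=1, reg = 0xBA878
clock 2: out=0, reg = 0xDD43C
clock 3: out=0, reg = 0x6EA1E
clock 4: out=0, reg = 0xB750F
clock 5: out=1, reg = 0xDBA87
clock 6: out=1, reg = 0xEDD43
clock 7: out=1, reg = 0x76EA1
clock 8: out=1, reg = 0x3B750
clock 9: out=0, reg = 0x9DBA8
clock 10: out=0, reg = 0xCEDD4

100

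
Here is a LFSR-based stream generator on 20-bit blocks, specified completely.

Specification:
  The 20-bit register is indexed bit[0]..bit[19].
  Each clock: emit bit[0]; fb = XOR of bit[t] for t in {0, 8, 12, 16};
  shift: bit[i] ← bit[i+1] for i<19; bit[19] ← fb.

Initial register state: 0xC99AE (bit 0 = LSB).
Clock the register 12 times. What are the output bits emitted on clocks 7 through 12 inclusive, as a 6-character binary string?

reg_0 = 0xC99AE
clock 1: out=0, reg = 0x64CD7
clock 2: out=1, reg = 0xB266B
clock 3: out=1, reg = 0x59335
clock 4: out=1, reg = 0x2C99A
clock 5: out=0, reg = 0x964CD
clock 6: out=1, reg = 0x4B266
clock 7: out=0, reg = 0xA5933
clock 8: out=1, reg = 0xD2C99
clock 9: out=1, reg = 0x6964C
clock 10: out=0, reg = 0xB4B26
clock 11: out=0, reg = 0x5A593
clock 12: out=1, reg = 0xAD2C9

011001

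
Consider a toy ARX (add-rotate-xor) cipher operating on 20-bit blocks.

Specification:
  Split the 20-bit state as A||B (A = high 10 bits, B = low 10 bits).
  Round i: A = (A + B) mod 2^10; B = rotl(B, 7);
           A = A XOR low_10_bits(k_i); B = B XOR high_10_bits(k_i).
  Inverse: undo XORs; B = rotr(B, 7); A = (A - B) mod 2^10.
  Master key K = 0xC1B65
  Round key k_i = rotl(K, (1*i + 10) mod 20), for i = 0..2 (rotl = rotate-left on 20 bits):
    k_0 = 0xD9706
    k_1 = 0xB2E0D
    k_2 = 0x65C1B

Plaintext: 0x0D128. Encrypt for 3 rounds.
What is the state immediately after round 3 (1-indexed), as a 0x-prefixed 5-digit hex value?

s_0 = plaintext = 0x0D128
s_1 = Round(s_0, k_0) = 0x96B40
s_2 = Round(s_1, k_1) = 0xE5EA3
s_3 = Round(s_2, k_2) = 0x88443

0x88443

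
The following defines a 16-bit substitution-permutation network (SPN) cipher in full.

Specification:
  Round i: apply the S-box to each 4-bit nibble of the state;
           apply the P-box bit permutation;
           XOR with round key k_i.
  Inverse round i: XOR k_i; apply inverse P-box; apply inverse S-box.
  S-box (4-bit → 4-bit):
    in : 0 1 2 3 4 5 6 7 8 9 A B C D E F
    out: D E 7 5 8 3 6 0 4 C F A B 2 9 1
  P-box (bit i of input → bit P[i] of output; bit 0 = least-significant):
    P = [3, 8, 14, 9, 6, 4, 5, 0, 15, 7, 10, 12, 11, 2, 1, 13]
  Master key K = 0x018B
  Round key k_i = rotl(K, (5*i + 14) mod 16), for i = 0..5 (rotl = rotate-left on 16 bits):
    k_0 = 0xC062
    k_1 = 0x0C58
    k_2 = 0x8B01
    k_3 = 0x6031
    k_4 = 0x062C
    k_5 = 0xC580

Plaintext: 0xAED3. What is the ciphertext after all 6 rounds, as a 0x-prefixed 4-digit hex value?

s_0 = plaintext = 0xAED3
s_1 = Round(s_0, k_0) = 0x387C
s_2 = Round(s_1, k_1) = 0x0352
s_3 = Round(s_2, k_2) = 0x665B
s_4 = Round(s_3, k_3) = 0x67E7
s_5 = Round(s_4, k_4) = 0x066B
s_6 = Round(s_5, k_5) = 0xEA32

0xEA32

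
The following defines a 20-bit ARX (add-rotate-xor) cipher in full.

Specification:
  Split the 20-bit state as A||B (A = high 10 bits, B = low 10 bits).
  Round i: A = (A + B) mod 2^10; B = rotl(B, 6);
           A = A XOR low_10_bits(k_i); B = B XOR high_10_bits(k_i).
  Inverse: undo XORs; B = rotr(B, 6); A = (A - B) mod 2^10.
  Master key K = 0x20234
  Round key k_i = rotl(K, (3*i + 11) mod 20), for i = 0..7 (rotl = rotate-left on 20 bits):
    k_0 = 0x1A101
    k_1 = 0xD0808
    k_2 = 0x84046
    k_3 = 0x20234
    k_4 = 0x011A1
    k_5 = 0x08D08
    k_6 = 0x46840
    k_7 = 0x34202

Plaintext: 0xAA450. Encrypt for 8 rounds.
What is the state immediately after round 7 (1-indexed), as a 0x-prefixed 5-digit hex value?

s_0 = plaintext = 0xAA450
s_1 = Round(s_0, k_0) = 0xFE06D
s_2 = Round(s_1, k_1) = 0x1B404
s_3 = Round(s_2, k_2) = 0x0DF10
s_4 = Round(s_3, k_3) = 0x5CCB1
s_5 = Round(s_4, k_4) = 0xE144F
s_6 = Round(s_5, k_5) = 0xB73E7
s_7 = Round(s_6, k_6) = 0xA0CE4
s_8 = Round(s_7, k_7) = 0x595DE

0xA0CE4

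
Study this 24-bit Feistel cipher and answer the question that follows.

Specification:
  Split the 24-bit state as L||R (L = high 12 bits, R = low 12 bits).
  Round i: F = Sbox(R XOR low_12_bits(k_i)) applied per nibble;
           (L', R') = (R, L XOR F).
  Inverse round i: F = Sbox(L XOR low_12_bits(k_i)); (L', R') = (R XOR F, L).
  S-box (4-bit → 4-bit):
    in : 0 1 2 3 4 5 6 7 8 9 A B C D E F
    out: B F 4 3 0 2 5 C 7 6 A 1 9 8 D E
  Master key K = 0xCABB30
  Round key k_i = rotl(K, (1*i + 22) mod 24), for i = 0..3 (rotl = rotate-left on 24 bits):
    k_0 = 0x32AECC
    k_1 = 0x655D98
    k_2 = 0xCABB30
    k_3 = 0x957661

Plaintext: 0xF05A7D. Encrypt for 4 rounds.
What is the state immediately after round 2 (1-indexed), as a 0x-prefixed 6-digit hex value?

0xF1AE09

s_0 = plaintext = 0xF05A7D
s_1 = Round(s_0, k_0) = 0xA7DF1A
s_2 = Round(s_1, k_1) = 0xF1AE09
s_3 = Round(s_2, k_2) = 0xE09D2C
s_4 = Round(s_3, k_3) = 0xD2CF01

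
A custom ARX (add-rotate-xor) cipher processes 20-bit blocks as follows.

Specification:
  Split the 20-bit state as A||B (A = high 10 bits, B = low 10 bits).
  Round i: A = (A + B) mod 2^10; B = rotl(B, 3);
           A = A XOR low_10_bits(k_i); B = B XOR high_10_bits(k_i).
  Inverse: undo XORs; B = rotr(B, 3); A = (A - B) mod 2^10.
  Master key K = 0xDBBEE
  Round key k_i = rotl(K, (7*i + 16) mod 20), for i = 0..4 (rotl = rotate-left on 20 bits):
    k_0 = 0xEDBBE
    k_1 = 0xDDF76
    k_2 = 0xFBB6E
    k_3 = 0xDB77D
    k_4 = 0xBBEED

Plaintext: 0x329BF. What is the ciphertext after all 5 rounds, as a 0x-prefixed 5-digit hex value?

0x160B2

s_0 = plaintext = 0x329BF
s_1 = Round(s_0, k_0) = 0x4DE4D
s_2 = Round(s_1, k_1) = 0x3C91B
s_3 = Round(s_2, k_2) = 0x58F34
s_4 = Round(s_3, k_3) = 0xFAACB
s_5 = Round(s_4, k_4) = 0x160B2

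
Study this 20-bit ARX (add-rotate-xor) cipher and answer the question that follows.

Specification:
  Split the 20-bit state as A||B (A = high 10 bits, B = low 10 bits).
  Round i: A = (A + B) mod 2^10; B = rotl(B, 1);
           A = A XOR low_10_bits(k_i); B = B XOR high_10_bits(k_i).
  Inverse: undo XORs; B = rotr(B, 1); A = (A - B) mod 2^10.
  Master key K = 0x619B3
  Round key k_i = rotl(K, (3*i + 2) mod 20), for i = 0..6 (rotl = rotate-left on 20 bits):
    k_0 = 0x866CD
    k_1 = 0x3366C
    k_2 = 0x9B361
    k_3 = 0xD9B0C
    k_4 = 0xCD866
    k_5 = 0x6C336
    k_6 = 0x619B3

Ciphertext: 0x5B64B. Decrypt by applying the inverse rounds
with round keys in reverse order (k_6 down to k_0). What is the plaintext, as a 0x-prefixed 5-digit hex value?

s_0 = ciphertext = 0x5B64B
s_1 = InvRound(s_0, k_6) = 0x3E3E6
s_2 = InvRound(s_1, k_5) = 0xA8D2B
s_3 = InvRound(s_2, k_4) = 0xEDF0E
s_4 = InvRound(s_3, k_3) = 0x21C34
s_5 = InvRound(s_4, k_2) = 0xAE92C
s_6 = InvRound(s_5, k_1) = 0x79AF0
s_7 = InvRound(s_6, k_0) = 0x2DE74

0x2DE74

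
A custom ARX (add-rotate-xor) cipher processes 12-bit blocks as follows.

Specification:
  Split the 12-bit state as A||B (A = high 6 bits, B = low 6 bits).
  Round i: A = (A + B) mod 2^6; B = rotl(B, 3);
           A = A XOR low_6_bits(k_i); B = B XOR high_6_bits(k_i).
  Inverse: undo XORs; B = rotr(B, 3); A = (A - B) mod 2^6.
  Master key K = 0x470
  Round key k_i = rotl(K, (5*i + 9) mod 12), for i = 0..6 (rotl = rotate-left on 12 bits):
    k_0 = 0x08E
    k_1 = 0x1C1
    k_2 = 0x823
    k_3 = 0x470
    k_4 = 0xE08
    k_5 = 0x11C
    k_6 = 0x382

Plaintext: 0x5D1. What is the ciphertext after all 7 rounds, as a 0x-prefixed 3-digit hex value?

0xB4C

s_0 = plaintext = 0x5D1
s_1 = Round(s_0, k_0) = 0x988
s_2 = Round(s_1, k_1) = 0xBC6
s_3 = Round(s_2, k_2) = 0x590
s_4 = Round(s_3, k_3) = 0x593
s_5 = Round(s_4, k_4) = 0x862
s_6 = Round(s_5, k_5) = 0x7D0
s_7 = Round(s_6, k_6) = 0xB4C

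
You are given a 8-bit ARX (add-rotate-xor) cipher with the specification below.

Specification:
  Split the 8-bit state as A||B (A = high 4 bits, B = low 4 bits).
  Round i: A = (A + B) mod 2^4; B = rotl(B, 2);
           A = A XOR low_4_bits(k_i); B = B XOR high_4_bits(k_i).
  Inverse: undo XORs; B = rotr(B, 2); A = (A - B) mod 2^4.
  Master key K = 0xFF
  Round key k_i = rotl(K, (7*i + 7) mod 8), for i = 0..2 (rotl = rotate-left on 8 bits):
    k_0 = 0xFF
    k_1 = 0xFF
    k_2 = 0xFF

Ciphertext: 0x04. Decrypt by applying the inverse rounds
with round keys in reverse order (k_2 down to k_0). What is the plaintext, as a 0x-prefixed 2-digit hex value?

s_0 = ciphertext = 0x04
s_1 = InvRound(s_0, k_2) = 0x1E
s_2 = InvRound(s_1, k_1) = 0xA4
s_3 = InvRound(s_2, k_0) = 0x7E

0x7E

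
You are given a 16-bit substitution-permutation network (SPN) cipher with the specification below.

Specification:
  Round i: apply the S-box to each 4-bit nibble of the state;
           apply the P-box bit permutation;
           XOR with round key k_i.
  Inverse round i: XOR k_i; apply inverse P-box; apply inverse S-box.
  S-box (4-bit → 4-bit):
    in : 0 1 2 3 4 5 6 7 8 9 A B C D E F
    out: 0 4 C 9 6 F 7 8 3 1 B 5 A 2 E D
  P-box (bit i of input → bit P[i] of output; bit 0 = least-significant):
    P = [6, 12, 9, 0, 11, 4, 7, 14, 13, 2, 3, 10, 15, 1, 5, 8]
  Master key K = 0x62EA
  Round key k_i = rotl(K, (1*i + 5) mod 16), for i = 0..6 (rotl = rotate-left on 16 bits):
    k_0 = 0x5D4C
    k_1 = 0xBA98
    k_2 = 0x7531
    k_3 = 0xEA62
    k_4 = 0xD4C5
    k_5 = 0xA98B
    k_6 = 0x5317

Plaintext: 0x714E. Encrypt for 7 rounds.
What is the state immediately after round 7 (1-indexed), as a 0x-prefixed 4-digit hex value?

s_0 = plaintext = 0x714E
s_1 = Round(s_0, k_0) = 0x4ED5
s_2 = Round(s_1, k_1) = 0xACE7
s_3 = Round(s_2, k_2) = 0xB0A6
s_4 = Round(s_3, k_3) = 0x3012
s_5 = Round(s_4, k_4) = 0x5744
s_6 = Round(s_5, k_5) = 0x3E39
s_7 = Round(s_6, k_6) = 0x9E5B

0x9E5B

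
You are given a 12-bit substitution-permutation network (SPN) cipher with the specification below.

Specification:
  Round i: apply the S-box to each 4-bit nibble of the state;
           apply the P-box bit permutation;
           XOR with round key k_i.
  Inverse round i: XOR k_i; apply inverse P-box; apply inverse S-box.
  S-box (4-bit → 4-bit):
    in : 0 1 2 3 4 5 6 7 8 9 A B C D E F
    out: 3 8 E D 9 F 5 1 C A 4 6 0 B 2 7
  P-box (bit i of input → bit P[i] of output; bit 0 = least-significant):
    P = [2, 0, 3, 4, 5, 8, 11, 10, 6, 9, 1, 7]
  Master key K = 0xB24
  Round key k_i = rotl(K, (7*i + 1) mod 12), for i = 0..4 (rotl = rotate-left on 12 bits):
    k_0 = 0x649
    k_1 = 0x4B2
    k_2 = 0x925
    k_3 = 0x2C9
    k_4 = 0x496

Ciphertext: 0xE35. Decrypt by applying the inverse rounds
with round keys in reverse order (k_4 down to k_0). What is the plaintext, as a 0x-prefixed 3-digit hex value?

0x1F6

s_0 = ciphertext = 0xE35
s_1 = InvRound(s_0, k_4) = 0x26E
s_2 = InvRound(s_1, k_3) = 0x870
s_3 = InvRound(s_2, k_2) = 0x7ED
s_4 = InvRound(s_3, k_1) = 0xFE5
s_5 = InvRound(s_4, k_0) = 0x1F6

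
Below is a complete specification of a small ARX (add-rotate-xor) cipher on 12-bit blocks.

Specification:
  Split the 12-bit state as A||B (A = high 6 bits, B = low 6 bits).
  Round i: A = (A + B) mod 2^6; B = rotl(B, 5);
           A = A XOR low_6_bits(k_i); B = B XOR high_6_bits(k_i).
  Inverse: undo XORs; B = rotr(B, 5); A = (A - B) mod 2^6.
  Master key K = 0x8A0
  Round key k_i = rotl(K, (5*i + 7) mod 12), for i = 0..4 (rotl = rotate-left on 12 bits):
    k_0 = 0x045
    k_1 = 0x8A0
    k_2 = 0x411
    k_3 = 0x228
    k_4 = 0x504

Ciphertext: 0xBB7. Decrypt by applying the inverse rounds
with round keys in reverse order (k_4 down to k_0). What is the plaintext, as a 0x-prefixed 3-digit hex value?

s_0 = ciphertext = 0xBB7
s_1 = InvRound(s_0, k_4) = 0x8C7
s_2 = InvRound(s_1, k_3) = 0xB5E
s_3 = InvRound(s_2, k_2) = 0x81C
s_4 = InvRound(s_3, k_1) = 0x0FD
s_5 = InvRound(s_4, k_0) = 0x379

0x379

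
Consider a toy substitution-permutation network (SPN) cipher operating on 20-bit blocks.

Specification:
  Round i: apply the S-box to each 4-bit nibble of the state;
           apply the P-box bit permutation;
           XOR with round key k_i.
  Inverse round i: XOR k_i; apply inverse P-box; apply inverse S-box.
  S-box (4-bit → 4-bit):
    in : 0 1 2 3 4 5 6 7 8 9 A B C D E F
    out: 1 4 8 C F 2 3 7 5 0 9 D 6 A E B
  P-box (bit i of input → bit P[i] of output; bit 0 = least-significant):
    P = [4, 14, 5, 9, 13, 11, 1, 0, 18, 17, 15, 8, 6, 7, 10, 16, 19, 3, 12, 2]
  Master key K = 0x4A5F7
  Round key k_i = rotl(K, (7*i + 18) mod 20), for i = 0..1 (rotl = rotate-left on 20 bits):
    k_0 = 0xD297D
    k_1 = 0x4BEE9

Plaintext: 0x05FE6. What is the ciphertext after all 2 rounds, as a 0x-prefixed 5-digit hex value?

s_0 = plaintext = 0x05FE6
s_1 = Round(s_0, k_0) = 0x360EE
s_2 = Round(s_1, k_1) = 0x0E40E

0x0E40E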